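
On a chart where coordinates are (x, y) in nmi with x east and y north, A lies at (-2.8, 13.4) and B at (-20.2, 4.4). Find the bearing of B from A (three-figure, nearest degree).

243°

Δeast = -20.2 − -2.8 = -17.40; Δnorth = 4.4 − 13.4 = -9.00.
Bearing = atan2(Δeast, Δnorth) mod 360° = 242.65° ≈ 243°.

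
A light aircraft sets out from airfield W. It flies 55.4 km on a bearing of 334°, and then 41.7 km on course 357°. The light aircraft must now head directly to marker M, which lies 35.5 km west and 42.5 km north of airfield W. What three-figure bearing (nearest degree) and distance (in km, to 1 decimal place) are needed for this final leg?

Leg 1 (334°, 55.4 km): east 55.4 sin 334° = -24.29, north 55.4 cos 334° = 49.79
Leg 2 (357°, 41.7 km): east 41.7 sin 357° = -2.18, north 41.7 cos 357° = 41.64
Current position: (-26.47, 91.44). Target: (-35.5, 42.5). Remaining: Δeast = -9.03, Δnorth = -48.94.
Bearing = atan2(-9.03, -48.94) mod 360° = 190.46°; distance = √((-9.03)² + (-48.94)²) = 49.763 km.

190°, 49.8 km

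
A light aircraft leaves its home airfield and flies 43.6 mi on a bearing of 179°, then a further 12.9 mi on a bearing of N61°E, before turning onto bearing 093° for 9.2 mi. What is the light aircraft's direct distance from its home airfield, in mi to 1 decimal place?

Leg 1 (179°, 43.6 mi): east 43.6 sin 179° = 0.76, north 43.6 cos 179° = -43.59
Leg 2 (N61°E, 12.9 mi): east 12.9 sin 61° = 11.28, north 12.9 cos 61° = 6.25
Leg 3 (093°, 9.2 mi): east 9.2 sin 93° = 9.19, north 9.2 cos 93° = -0.48
Net: 21.23 east, -37.82 north. Distance = √((21.23)² + (-37.82)²) = 43.372 mi.

43.4 mi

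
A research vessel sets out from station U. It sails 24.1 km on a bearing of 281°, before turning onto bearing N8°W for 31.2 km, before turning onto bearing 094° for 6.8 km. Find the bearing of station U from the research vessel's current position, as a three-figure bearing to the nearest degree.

149°

Leg 1 (281°, 24.1 km): east 24.1 sin 281° = -23.66, north 24.1 cos 281° = 4.60
Leg 2 (N8°W, 31.2 km): east 31.2 sin 352° = -4.34, north 31.2 cos 352° = 30.90
Leg 3 (094°, 6.8 km): east 6.8 sin 94° = 6.78, north 6.8 cos 94° = -0.47
Net displacement: -21.22 east, 35.02 north. Direction back to start is (21.22, -35.02): bearing = atan2(21.22, -35.02) mod 360° = 148.79° ≈ 149°.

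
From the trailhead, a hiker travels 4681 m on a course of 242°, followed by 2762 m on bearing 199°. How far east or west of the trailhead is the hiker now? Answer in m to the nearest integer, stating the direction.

5032 m west

Leg 1 (242°, 4681 m): east 4681 sin 242° = -4133.08, north 4681 cos 242° = -2197.60
Leg 2 (199°, 2762 m): east 2762 sin 199° = -899.22, north 2762 cos 199° = -2611.52
Net east component: -5032.30 m.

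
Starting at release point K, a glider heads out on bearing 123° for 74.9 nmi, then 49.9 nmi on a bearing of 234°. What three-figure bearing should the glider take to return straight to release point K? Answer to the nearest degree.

Leg 1 (123°, 74.9 nmi): east 74.9 sin 123° = 62.82, north 74.9 cos 123° = -40.79
Leg 2 (234°, 49.9 nmi): east 49.9 sin 234° = -40.37, north 49.9 cos 234° = -29.33
Net displacement: 22.45 east, -70.12 north. Direction back to start is (-22.45, 70.12): bearing = atan2(-22.45, 70.12) mod 360° = 342.25° ≈ 342°.

342°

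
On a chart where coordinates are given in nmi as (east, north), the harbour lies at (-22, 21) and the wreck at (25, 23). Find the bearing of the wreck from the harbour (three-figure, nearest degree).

088°

Δeast = 25 − -22 = 47.00; Δnorth = 23 − 21 = 2.00.
Bearing = atan2(Δeast, Δnorth) mod 360° = 87.56° ≈ 088°.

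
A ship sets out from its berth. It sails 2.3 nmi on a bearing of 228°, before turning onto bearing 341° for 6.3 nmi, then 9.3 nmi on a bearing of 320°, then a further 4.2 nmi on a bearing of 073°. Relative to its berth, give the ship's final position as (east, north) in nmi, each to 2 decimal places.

Leg 1 (228°, 2.3 nmi): east 2.3 sin 228° = -1.71, north 2.3 cos 228° = -1.54
Leg 2 (341°, 6.3 nmi): east 6.3 sin 341° = -2.05, north 6.3 cos 341° = 5.96
Leg 3 (320°, 9.3 nmi): east 9.3 sin 320° = -5.98, north 9.3 cos 320° = 7.12
Leg 4 (073°, 4.2 nmi): east 4.2 sin 73° = 4.02, north 4.2 cos 73° = 1.23
Summing: -5.72 nmi east, 12.77 nmi north → (-5.72, 12.77).

(-5.72, 12.77)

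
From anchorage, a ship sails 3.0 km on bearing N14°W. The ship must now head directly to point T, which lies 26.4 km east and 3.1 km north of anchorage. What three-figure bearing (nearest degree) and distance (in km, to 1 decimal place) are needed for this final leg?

Leg 1 (N14°W, 3.0 km): east 3.0 sin 346° = -0.73, north 3.0 cos 346° = 2.91
Current position: (-0.73, 2.91). Target: (26.4, 3.1). Remaining: Δeast = 27.13, Δnorth = 0.19.
Bearing = atan2(27.13, 0.19) mod 360° = 89.60°; distance = √((27.13)² + (0.19)²) = 27.126 km.

090°, 27.1 km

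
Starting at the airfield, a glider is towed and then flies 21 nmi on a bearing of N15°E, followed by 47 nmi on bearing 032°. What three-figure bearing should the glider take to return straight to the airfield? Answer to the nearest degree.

Leg 1 (N15°E, 21 nmi): east 21 sin 15° = 5.44, north 21 cos 15° = 20.28
Leg 2 (032°, 47 nmi): east 47 sin 32° = 24.91, north 47 cos 32° = 39.86
Net displacement: 30.34 east, 60.14 north. Direction back to start is (-30.34, -60.14): bearing = atan2(-30.34, -60.14) mod 360° = 206.77° ≈ 207°.

207°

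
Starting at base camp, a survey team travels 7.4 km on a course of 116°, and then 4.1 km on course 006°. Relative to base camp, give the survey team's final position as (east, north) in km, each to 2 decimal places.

(7.08, 0.83)

Leg 1 (116°, 7.4 km): east 7.4 sin 116° = 6.65, north 7.4 cos 116° = -3.24
Leg 2 (006°, 4.1 km): east 4.1 sin 6° = 0.43, north 4.1 cos 6° = 4.08
Summing: 7.08 km east, 0.83 km north → (7.08, 0.83).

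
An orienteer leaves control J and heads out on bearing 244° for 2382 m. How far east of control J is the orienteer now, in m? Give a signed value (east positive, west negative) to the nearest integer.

Leg 1 (244°, 2382 m): east 2382 sin 244° = -2140.93, north 2382 cos 244° = -1044.20
Net east component: -2140.93 m.

-2141 m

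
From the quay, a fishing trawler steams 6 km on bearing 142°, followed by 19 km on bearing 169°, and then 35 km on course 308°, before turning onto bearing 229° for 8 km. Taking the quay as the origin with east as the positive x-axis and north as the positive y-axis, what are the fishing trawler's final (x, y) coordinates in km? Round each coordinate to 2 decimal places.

(-26.30, -7.08)

Leg 1 (142°, 6 km): east 6 sin 142° = 3.69, north 6 cos 142° = -4.73
Leg 2 (169°, 19 km): east 19 sin 169° = 3.63, north 19 cos 169° = -18.65
Leg 3 (308°, 35 km): east 35 sin 308° = -27.58, north 35 cos 308° = 21.55
Leg 4 (229°, 8 km): east 8 sin 229° = -6.04, north 8 cos 229° = -5.25
Summing: -26.30 km east, -7.08 km north → (-26.30, -7.08).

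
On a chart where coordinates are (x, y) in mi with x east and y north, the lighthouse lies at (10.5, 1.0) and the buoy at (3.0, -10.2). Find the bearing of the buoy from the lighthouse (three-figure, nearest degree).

214°

Δeast = 3.0 − 10.5 = -7.50; Δnorth = -10.2 − 1.0 = -11.20.
Bearing = atan2(Δeast, Δnorth) mod 360° = 213.81° ≈ 214°.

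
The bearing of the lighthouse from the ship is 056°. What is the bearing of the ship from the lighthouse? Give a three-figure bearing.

Back-bearing = 056° + 180° = 236°.

236°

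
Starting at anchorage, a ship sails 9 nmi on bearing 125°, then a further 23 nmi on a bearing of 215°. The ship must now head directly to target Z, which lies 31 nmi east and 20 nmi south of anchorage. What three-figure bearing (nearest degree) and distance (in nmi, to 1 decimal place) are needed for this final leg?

084°, 37.0 nmi

Leg 1 (125°, 9 nmi): east 9 sin 125° = 7.37, north 9 cos 125° = -5.16
Leg 2 (215°, 23 nmi): east 23 sin 215° = -13.19, north 23 cos 215° = -18.84
Current position: (-5.82, -24.00). Target: (31, -20). Remaining: Δeast = 36.82, Δnorth = 4.00.
Bearing = atan2(36.82, 4.00) mod 360° = 83.80°; distance = √((36.82)² + (4.00)²) = 37.037 nmi.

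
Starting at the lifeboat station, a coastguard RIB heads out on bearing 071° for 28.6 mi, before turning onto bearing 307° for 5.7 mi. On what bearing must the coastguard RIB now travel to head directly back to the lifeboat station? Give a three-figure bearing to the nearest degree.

240°

Leg 1 (071°, 28.6 mi): east 28.6 sin 71° = 27.04, north 28.6 cos 71° = 9.31
Leg 2 (307°, 5.7 mi): east 5.7 sin 307° = -4.55, north 5.7 cos 307° = 3.43
Net displacement: 22.49 east, 12.74 north. Direction back to start is (-22.49, -12.74): bearing = atan2(-22.49, -12.74) mod 360° = 240.47° ≈ 240°.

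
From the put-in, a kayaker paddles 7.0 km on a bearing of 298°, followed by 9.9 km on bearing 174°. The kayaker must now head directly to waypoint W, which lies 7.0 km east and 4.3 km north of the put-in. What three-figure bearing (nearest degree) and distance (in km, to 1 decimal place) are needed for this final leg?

048°, 16.3 km

Leg 1 (298°, 7.0 km): east 7.0 sin 298° = -6.18, north 7.0 cos 298° = 3.29
Leg 2 (174°, 9.9 km): east 9.9 sin 174° = 1.03, north 9.9 cos 174° = -9.85
Current position: (-5.15, -6.56). Target: (7.0, 4.3). Remaining: Δeast = 12.15, Δnorth = 10.86.
Bearing = atan2(12.15, 10.86) mod 360° = 48.20°; distance = √((12.15)² + (10.86)²) = 16.293 km.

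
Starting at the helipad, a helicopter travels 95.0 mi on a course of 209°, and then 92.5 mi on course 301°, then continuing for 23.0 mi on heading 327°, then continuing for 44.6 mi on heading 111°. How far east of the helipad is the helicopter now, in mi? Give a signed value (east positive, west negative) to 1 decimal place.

Leg 1 (209°, 95.0 mi): east 95.0 sin 209° = -46.06, north 95.0 cos 209° = -83.09
Leg 2 (301°, 92.5 mi): east 92.5 sin 301° = -79.29, north 92.5 cos 301° = 47.64
Leg 3 (327°, 23.0 mi): east 23.0 sin 327° = -12.53, north 23.0 cos 327° = 19.29
Leg 4 (111°, 44.6 mi): east 44.6 sin 111° = 41.64, north 44.6 cos 111° = -15.98
Net east component: -96.23 mi.

-96.2 mi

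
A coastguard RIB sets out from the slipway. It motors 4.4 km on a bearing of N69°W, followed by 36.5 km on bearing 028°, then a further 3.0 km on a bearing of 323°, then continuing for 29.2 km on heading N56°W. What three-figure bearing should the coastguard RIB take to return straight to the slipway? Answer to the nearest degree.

Leg 1 (N69°W, 4.4 km): east 4.4 sin 291° = -4.11, north 4.4 cos 291° = 1.58
Leg 2 (028°, 36.5 km): east 36.5 sin 28° = 17.14, north 36.5 cos 28° = 32.23
Leg 3 (323°, 3.0 km): east 3.0 sin 323° = -1.81, north 3.0 cos 323° = 2.40
Leg 4 (N56°W, 29.2 km): east 29.2 sin 304° = -24.21, north 29.2 cos 304° = 16.33
Net displacement: -12.99 east, 52.53 north. Direction back to start is (12.99, -52.53): bearing = atan2(12.99, -52.53) mod 360° = 166.11° ≈ 166°.

166°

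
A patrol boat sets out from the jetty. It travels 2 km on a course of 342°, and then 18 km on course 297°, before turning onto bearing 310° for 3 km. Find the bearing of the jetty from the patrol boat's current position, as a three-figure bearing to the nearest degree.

Leg 1 (342°, 2 km): east 2 sin 342° = -0.62, north 2 cos 342° = 1.90
Leg 2 (297°, 18 km): east 18 sin 297° = -16.04, north 18 cos 297° = 8.17
Leg 3 (310°, 3 km): east 3 sin 310° = -2.30, north 3 cos 310° = 1.93
Net displacement: -18.95 east, 12.00 north. Direction back to start is (18.95, -12.00): bearing = atan2(18.95, -12.00) mod 360° = 122.34° ≈ 122°.

122°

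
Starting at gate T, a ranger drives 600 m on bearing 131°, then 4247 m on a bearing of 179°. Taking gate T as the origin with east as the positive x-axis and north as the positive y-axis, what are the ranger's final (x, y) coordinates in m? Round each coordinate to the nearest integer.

Leg 1 (131°, 600 m): east 600 sin 131° = 452.83, north 600 cos 131° = -393.64
Leg 2 (179°, 4247 m): east 4247 sin 179° = 74.12, north 4247 cos 179° = -4246.35
Summing: 526.95 m east, -4639.99 m north → (527, -4640).

(527, -4640)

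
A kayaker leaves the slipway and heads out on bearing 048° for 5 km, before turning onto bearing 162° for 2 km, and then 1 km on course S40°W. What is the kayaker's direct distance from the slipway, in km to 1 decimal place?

3.8 km

Leg 1 (048°, 5 km): east 5 sin 48° = 3.72, north 5 cos 48° = 3.35
Leg 2 (162°, 2 km): east 2 sin 162° = 0.62, north 2 cos 162° = -1.90
Leg 3 (S40°W, 1 km): east 1 sin 220° = -0.64, north 1 cos 220° = -0.77
Net: 3.69 east, 0.68 north. Distance = √((3.69)² + (0.68)²) = 3.753 km.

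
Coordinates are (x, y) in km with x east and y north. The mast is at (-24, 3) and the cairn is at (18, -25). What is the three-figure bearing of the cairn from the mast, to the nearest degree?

124°

Δeast = 18 − -24 = 42.00; Δnorth = -25 − 3 = -28.00.
Bearing = atan2(Δeast, Δnorth) mod 360° = 123.69° ≈ 124°.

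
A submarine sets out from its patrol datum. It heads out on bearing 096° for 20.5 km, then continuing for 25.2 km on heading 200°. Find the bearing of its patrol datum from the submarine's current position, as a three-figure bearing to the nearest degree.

335°

Leg 1 (096°, 20.5 km): east 20.5 sin 96° = 20.39, north 20.5 cos 96° = -2.14
Leg 2 (200°, 25.2 km): east 25.2 sin 200° = -8.62, north 25.2 cos 200° = -23.68
Net displacement: 11.77 east, -25.82 north. Direction back to start is (-11.77, 25.82): bearing = atan2(-11.77, 25.82) mod 360° = 335.50° ≈ 335°.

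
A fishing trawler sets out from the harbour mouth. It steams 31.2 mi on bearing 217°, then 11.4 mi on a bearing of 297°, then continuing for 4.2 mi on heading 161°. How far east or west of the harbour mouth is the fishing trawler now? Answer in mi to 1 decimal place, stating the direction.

27.6 mi west

Leg 1 (217°, 31.2 mi): east 31.2 sin 217° = -18.78, north 31.2 cos 217° = -24.92
Leg 2 (297°, 11.4 mi): east 11.4 sin 297° = -10.16, north 11.4 cos 297° = 5.18
Leg 3 (161°, 4.2 mi): east 4.2 sin 161° = 1.37, north 4.2 cos 161° = -3.97
Net east component: -27.57 mi.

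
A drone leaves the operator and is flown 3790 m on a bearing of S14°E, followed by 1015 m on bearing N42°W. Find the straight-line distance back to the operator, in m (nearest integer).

2933 m

Leg 1 (S14°E, 3790 m): east 3790 sin 166° = 916.88, north 3790 cos 166° = -3677.42
Leg 2 (N42°W, 1015 m): east 1015 sin 318° = -679.17, north 1015 cos 318° = 754.29
Net: 237.72 east, -2923.13 north. Distance = √((237.72)² + (-2923.13)²) = 2932.779 m.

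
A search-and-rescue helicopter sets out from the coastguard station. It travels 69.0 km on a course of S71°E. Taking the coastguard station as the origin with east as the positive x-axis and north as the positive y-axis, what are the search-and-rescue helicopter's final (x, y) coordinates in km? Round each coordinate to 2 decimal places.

(65.24, -22.46)

Leg 1 (S71°E, 69.0 km): east 69.0 sin 109° = 65.24, north 69.0 cos 109° = -22.46
Summing: 65.24 km east, -22.46 km north → (65.24, -22.46).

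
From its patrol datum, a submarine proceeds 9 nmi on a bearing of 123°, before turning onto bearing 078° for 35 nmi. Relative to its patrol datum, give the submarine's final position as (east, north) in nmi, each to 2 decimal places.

(41.78, 2.38)

Leg 1 (123°, 9 nmi): east 9 sin 123° = 7.55, north 9 cos 123° = -4.90
Leg 2 (078°, 35 nmi): east 35 sin 78° = 34.24, north 35 cos 78° = 7.28
Summing: 41.78 nmi east, 2.38 nmi north → (41.78, 2.38).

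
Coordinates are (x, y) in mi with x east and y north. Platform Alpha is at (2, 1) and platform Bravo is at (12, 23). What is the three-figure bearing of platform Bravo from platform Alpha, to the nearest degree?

024°

Δeast = 12 − 2 = 10.00; Δnorth = 23 − 1 = 22.00.
Bearing = atan2(Δeast, Δnorth) mod 360° = 24.44° ≈ 024°.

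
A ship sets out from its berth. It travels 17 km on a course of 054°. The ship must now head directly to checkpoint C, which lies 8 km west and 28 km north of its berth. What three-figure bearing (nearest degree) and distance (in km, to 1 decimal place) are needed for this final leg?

Leg 1 (054°, 17 km): east 17 sin 54° = 13.75, north 17 cos 54° = 9.99
Current position: (13.75, 9.99). Target: (-8, 28). Remaining: Δeast = -21.75, Δnorth = 18.01.
Bearing = atan2(-21.75, 18.01) mod 360° = 309.62°; distance = √((-21.75)² + (18.01)²) = 28.240 km.

310°, 28.2 km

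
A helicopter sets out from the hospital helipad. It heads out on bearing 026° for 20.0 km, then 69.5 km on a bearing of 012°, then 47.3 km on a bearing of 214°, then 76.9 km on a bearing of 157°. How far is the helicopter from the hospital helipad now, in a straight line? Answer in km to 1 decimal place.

Leg 1 (026°, 20.0 km): east 20.0 sin 26° = 8.77, north 20.0 cos 26° = 17.98
Leg 2 (012°, 69.5 km): east 69.5 sin 12° = 14.45, north 69.5 cos 12° = 67.98
Leg 3 (214°, 47.3 km): east 47.3 sin 214° = -26.45, north 47.3 cos 214° = -39.21
Leg 4 (157°, 76.9 km): east 76.9 sin 157° = 30.05, north 76.9 cos 157° = -70.79
Net: 26.81 east, -24.04 north. Distance = √((26.81)² + (-24.04)²) = 36.015 km.

36.0 km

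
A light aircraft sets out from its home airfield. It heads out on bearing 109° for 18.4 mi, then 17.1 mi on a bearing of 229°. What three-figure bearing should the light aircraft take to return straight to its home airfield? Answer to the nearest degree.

Leg 1 (109°, 18.4 mi): east 18.4 sin 109° = 17.40, north 18.4 cos 109° = -5.99
Leg 2 (229°, 17.1 mi): east 17.1 sin 229° = -12.91, north 17.1 cos 229° = -11.22
Net displacement: 4.49 east, -17.21 north. Direction back to start is (-4.49, 17.21): bearing = atan2(-4.49, 17.21) mod 360° = 345.37° ≈ 345°.

345°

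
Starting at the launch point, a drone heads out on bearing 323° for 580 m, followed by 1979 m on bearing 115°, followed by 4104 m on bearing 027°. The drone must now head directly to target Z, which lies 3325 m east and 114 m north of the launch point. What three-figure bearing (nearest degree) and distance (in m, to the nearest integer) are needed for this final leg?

180°, 3170 m

Leg 1 (323°, 580 m): east 580 sin 323° = -349.05, north 580 cos 323° = 463.21
Leg 2 (115°, 1979 m): east 1979 sin 115° = 1793.58, north 1979 cos 115° = -836.36
Leg 3 (027°, 4104 m): east 4104 sin 27° = 1863.18, north 4104 cos 27° = 3656.69
Current position: (3307.71, 3283.54). Target: (3325, 114). Remaining: Δeast = 17.29, Δnorth = -3169.54.
Bearing = atan2(17.29, -3169.54) mod 360° = 179.69°; distance = √((17.29)² + (-3169.54)²) = 3169.585 m.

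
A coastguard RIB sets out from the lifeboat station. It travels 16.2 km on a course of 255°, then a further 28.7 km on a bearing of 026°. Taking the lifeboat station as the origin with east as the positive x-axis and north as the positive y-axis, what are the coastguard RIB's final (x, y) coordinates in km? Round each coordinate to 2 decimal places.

Leg 1 (255°, 16.2 km): east 16.2 sin 255° = -15.65, north 16.2 cos 255° = -4.19
Leg 2 (026°, 28.7 km): east 28.7 sin 26° = 12.58, north 28.7 cos 26° = 25.80
Summing: -3.07 km east, 21.60 km north → (-3.07, 21.60).

(-3.07, 21.60)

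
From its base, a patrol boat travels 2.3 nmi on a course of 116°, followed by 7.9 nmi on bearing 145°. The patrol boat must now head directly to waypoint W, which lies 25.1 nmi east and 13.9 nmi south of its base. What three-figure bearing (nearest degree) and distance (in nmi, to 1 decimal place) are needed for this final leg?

Leg 1 (116°, 2.3 nmi): east 2.3 sin 116° = 2.07, north 2.3 cos 116° = -1.01
Leg 2 (145°, 7.9 nmi): east 7.9 sin 145° = 4.53, north 7.9 cos 145° = -6.47
Current position: (6.60, -7.48). Target: (25.1, -13.9). Remaining: Δeast = 18.50, Δnorth = -6.42.
Bearing = atan2(18.50, -6.42) mod 360° = 109.14°; distance = √((18.50)² + (-6.42)²) = 19.584 nmi.

109°, 19.6 nmi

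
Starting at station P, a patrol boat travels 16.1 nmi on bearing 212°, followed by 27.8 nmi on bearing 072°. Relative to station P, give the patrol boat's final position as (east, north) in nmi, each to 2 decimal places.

(17.91, -5.06)

Leg 1 (212°, 16.1 nmi): east 16.1 sin 212° = -8.53, north 16.1 cos 212° = -13.65
Leg 2 (072°, 27.8 nmi): east 27.8 sin 72° = 26.44, north 27.8 cos 72° = 8.59
Summing: 17.91 nmi east, -5.06 nmi north → (17.91, -5.06).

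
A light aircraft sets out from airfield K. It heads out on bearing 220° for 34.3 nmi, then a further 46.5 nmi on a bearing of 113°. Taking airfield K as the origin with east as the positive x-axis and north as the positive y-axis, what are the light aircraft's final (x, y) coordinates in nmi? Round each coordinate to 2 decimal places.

Leg 1 (220°, 34.3 nmi): east 34.3 sin 220° = -22.05, north 34.3 cos 220° = -26.28
Leg 2 (113°, 46.5 nmi): east 46.5 sin 113° = 42.80, north 46.5 cos 113° = -18.17
Summing: 20.76 nmi east, -44.44 nmi north → (20.76, -44.44).

(20.76, -44.44)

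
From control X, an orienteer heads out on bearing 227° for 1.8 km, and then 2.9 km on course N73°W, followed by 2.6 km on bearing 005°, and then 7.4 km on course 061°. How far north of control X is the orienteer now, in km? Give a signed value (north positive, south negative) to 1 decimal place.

Leg 1 (227°, 1.8 km): east 1.8 sin 227° = -1.32, north 1.8 cos 227° = -1.23
Leg 2 (N73°W, 2.9 km): east 2.9 sin 287° = -2.77, north 2.9 cos 287° = 0.85
Leg 3 (005°, 2.6 km): east 2.6 sin 5° = 0.23, north 2.6 cos 5° = 2.59
Leg 4 (061°, 7.4 km): east 7.4 sin 61° = 6.47, north 7.4 cos 61° = 3.59
Net north component: 5.80 km.

5.8 km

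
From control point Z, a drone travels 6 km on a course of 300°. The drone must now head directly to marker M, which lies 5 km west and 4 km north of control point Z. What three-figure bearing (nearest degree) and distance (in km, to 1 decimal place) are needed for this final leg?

011°, 1.0 km

Leg 1 (300°, 6 km): east 6 sin 300° = -5.20, north 6 cos 300° = 3.00
Current position: (-5.20, 3.00). Target: (-5, 4). Remaining: Δeast = 0.20, Δnorth = 1.00.
Bearing = atan2(0.20, 1.00) mod 360° = 11.10°; distance = √((0.20)² + (1.00)²) = 1.019 km.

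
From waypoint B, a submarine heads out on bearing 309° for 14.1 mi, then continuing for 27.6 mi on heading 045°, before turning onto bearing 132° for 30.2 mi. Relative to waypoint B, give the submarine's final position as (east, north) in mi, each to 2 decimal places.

(31.00, 8.18)

Leg 1 (309°, 14.1 mi): east 14.1 sin 309° = -10.96, north 14.1 cos 309° = 8.87
Leg 2 (045°, 27.6 mi): east 27.6 sin 45° = 19.52, north 27.6 cos 45° = 19.52
Leg 3 (132°, 30.2 mi): east 30.2 sin 132° = 22.44, north 30.2 cos 132° = -20.21
Summing: 31.00 mi east, 8.18 mi north → (31.00, 8.18).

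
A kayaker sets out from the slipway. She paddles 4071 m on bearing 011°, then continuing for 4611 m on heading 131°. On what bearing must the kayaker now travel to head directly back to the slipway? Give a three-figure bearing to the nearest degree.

Leg 1 (011°, 4071 m): east 4071 sin 11° = 776.78, north 4071 cos 11° = 3996.20
Leg 2 (131°, 4611 m): east 4611 sin 131° = 3479.97, north 4611 cos 131° = -3025.09
Net displacement: 4256.75 east, 971.12 north. Direction back to start is (-4256.75, -971.12): bearing = atan2(-4256.75, -971.12) mod 360° = 257.15° ≈ 257°.

257°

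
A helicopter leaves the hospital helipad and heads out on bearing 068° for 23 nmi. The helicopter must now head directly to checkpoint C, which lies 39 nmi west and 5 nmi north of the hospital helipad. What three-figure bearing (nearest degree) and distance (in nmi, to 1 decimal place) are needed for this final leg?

Leg 1 (068°, 23 nmi): east 23 sin 68° = 21.33, north 23 cos 68° = 8.62
Current position: (21.33, 8.62). Target: (-39, 5). Remaining: Δeast = -60.33, Δnorth = -3.62.
Bearing = atan2(-60.33, -3.62) mod 360° = 266.57°; distance = √((-60.33)² + (-3.62)²) = 60.434 nmi.

267°, 60.4 nmi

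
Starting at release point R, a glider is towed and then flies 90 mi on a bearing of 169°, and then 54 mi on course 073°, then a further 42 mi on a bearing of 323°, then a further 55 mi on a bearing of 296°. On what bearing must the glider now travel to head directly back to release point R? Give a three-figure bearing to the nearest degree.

022°

Leg 1 (169°, 90 mi): east 90 sin 169° = 17.17, north 90 cos 169° = -88.35
Leg 2 (073°, 54 mi): east 54 sin 73° = 51.64, north 54 cos 73° = 15.79
Leg 3 (323°, 42 mi): east 42 sin 323° = -25.28, north 42 cos 323° = 33.54
Leg 4 (296°, 55 mi): east 55 sin 296° = -49.43, north 55 cos 296° = 24.11
Net displacement: -5.90 east, -14.91 north. Direction back to start is (5.90, 14.91): bearing = atan2(5.90, 14.91) mod 360° = 21.58° ≈ 022°.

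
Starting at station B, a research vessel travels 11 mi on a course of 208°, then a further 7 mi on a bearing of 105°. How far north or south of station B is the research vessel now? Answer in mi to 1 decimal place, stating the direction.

11.5 mi south

Leg 1 (208°, 11 mi): east 11 sin 208° = -5.16, north 11 cos 208° = -9.71
Leg 2 (105°, 7 mi): east 7 sin 105° = 6.76, north 7 cos 105° = -1.81
Net north component: -11.52 mi.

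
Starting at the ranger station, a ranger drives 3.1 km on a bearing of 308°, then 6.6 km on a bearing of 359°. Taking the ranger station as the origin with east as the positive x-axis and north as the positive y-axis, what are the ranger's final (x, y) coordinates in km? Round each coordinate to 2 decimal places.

(-2.56, 8.51)

Leg 1 (308°, 3.1 km): east 3.1 sin 308° = -2.44, north 3.1 cos 308° = 1.91
Leg 2 (359°, 6.6 km): east 6.6 sin 359° = -0.12, north 6.6 cos 359° = 6.60
Summing: -2.56 km east, 8.51 km north → (-2.56, 8.51).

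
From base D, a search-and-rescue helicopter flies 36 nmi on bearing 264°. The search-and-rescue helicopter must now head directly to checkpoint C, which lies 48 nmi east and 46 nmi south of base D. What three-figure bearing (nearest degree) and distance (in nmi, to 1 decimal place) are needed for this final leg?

Leg 1 (264°, 36 nmi): east 36 sin 264° = -35.80, north 36 cos 264° = -3.76
Current position: (-35.80, -3.76). Target: (48, -46). Remaining: Δeast = 83.80, Δnorth = -42.24.
Bearing = atan2(83.80, -42.24) mod 360° = 116.75°; distance = √((83.80)² + (-42.24)²) = 93.845 nmi.

117°, 93.8 nmi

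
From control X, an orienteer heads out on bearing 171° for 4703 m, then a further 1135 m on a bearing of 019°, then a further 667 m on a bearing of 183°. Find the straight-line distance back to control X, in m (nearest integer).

4371 m

Leg 1 (171°, 4703 m): east 4703 sin 171° = 735.71, north 4703 cos 171° = -4645.10
Leg 2 (019°, 1135 m): east 1135 sin 19° = 369.52, north 1135 cos 19° = 1073.16
Leg 3 (183°, 667 m): east 667 sin 183° = -34.91, north 667 cos 183° = -666.09
Net: 1070.32 east, -4238.02 north. Distance = √((1070.32)² + (-4238.02)²) = 4371.088 m.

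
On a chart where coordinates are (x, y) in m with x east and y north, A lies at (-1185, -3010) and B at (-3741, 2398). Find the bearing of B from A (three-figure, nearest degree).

Δeast = -3741 − -1185 = -2556.00; Δnorth = 2398 − -3010 = 5408.00.
Bearing = atan2(Δeast, Δnorth) mod 360° = 334.70° ≈ 335°.

335°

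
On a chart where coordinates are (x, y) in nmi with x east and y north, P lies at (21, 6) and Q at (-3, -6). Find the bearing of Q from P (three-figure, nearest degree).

Δeast = -3 − 21 = -24.00; Δnorth = -6 − 6 = -12.00.
Bearing = atan2(Δeast, Δnorth) mod 360° = 243.43° ≈ 243°.

243°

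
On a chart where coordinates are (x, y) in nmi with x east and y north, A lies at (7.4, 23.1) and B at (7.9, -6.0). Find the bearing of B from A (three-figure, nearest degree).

179°

Δeast = 7.9 − 7.4 = 0.50; Δnorth = -6.0 − 23.1 = -29.10.
Bearing = atan2(Δeast, Δnorth) mod 360° = 179.02° ≈ 179°.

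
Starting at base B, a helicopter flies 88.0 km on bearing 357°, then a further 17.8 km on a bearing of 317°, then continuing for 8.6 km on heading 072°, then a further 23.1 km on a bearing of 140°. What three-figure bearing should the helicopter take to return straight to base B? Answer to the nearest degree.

Leg 1 (357°, 88.0 km): east 88.0 sin 357° = -4.61, north 88.0 cos 357° = 87.88
Leg 2 (317°, 17.8 km): east 17.8 sin 317° = -12.14, north 17.8 cos 317° = 13.02
Leg 3 (072°, 8.6 km): east 8.6 sin 72° = 8.18, north 8.6 cos 72° = 2.66
Leg 4 (140°, 23.1 km): east 23.1 sin 140° = 14.85, north 23.1 cos 140° = -17.70
Net displacement: 6.28 east, 85.86 north. Direction back to start is (-6.28, -85.86): bearing = atan2(-6.28, -85.86) mod 360° = 184.18° ≈ 184°.

184°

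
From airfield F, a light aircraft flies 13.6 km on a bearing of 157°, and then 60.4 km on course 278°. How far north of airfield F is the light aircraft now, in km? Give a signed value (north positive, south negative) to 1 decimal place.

Leg 1 (157°, 13.6 km): east 13.6 sin 157° = 5.31, north 13.6 cos 157° = -12.52
Leg 2 (278°, 60.4 km): east 60.4 sin 278° = -59.81, north 60.4 cos 278° = 8.41
Net north component: -4.11 km.

-4.1 km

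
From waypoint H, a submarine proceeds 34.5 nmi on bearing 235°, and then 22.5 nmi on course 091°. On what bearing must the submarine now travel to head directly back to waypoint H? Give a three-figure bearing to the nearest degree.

Leg 1 (235°, 34.5 nmi): east 34.5 sin 235° = -28.26, north 34.5 cos 235° = -19.79
Leg 2 (091°, 22.5 nmi): east 22.5 sin 91° = 22.50, north 22.5 cos 91° = -0.39
Net displacement: -5.76 east, -20.18 north. Direction back to start is (5.76, 20.18): bearing = atan2(5.76, 20.18) mod 360° = 15.94° ≈ 016°.

016°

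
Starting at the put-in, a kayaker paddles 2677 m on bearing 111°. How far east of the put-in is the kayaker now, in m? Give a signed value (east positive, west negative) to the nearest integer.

2499 m

Leg 1 (111°, 2677 m): east 2677 sin 111° = 2499.19, north 2677 cos 111° = -959.35
Net east component: 2499.19 m.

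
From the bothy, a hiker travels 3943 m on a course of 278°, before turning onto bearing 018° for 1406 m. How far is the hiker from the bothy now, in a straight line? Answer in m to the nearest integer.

Leg 1 (278°, 3943 m): east 3943 sin 278° = -3904.63, north 3943 cos 278° = 548.76
Leg 2 (018°, 1406 m): east 1406 sin 18° = 434.48, north 1406 cos 18° = 1337.19
Net: -3470.15 east, 1885.94 north. Distance = √((-3470.15)² + (1885.94)²) = 3949.522 m.

3950 m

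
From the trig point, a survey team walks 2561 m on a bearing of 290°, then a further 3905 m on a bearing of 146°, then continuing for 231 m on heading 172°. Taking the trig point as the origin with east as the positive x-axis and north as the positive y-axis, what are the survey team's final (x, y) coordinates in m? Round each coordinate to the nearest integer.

Leg 1 (290°, 2561 m): east 2561 sin 290° = -2406.55, north 2561 cos 290° = 875.91
Leg 2 (146°, 3905 m): east 3905 sin 146° = 2183.65, north 3905 cos 146° = -3237.39
Leg 3 (172°, 231 m): east 231 sin 172° = 32.15, north 231 cos 172° = -228.75
Summing: -190.76 m east, -2590.23 m north → (-191, -2590).

(-191, -2590)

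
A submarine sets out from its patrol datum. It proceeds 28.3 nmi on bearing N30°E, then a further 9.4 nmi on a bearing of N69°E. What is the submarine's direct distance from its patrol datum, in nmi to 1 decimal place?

36.1 nmi

Leg 1 (N30°E, 28.3 nmi): east 28.3 sin 30° = 14.15, north 28.3 cos 30° = 24.51
Leg 2 (N69°E, 9.4 nmi): east 9.4 sin 69° = 8.78, north 9.4 cos 69° = 3.37
Net: 22.93 east, 27.88 north. Distance = √((22.93)² + (27.88)²) = 36.093 nmi.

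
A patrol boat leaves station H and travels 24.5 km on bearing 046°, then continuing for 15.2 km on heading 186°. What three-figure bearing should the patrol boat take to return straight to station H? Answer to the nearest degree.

Leg 1 (046°, 24.5 km): east 24.5 sin 46° = 17.62, north 24.5 cos 46° = 17.02
Leg 2 (186°, 15.2 km): east 15.2 sin 186° = -1.59, north 15.2 cos 186° = -15.12
Net displacement: 16.03 east, 1.90 north. Direction back to start is (-16.03, -1.90): bearing = atan2(-16.03, -1.90) mod 360° = 263.23° ≈ 263°.

263°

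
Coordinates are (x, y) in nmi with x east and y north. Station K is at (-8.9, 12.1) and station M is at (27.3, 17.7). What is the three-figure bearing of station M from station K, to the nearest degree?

081°

Δeast = 27.3 − -8.9 = 36.20; Δnorth = 17.7 − 12.1 = 5.60.
Bearing = atan2(Δeast, Δnorth) mod 360° = 81.21° ≈ 081°.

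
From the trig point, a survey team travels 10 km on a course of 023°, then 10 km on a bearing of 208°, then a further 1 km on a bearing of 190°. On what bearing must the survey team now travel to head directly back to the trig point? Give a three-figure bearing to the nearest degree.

058°

Leg 1 (023°, 10 km): east 10 sin 23° = 3.91, north 10 cos 23° = 9.21
Leg 2 (208°, 10 km): east 10 sin 208° = -4.69, north 10 cos 208° = -8.83
Leg 3 (190°, 1 km): east 1 sin 190° = -0.17, north 1 cos 190° = -0.98
Net displacement: -0.96 east, -0.61 north. Direction back to start is (0.96, 0.61): bearing = atan2(0.96, 0.61) mod 360° = 57.63° ≈ 058°.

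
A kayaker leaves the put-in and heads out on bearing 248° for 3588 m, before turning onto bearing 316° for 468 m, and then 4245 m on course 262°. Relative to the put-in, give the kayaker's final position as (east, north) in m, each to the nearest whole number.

Leg 1 (248°, 3588 m): east 3588 sin 248° = -3326.74, north 3588 cos 248° = -1344.09
Leg 2 (316°, 468 m): east 468 sin 316° = -325.10, north 468 cos 316° = 336.65
Leg 3 (262°, 4245 m): east 4245 sin 262° = -4203.69, north 4245 cos 262° = -590.79
Summing: -7855.52 m east, -1598.23 m north → (-7856, -1598).

(-7856, -1598)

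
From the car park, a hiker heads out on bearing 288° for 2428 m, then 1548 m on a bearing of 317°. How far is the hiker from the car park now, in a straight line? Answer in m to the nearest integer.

3856 m

Leg 1 (288°, 2428 m): east 2428 sin 288° = -2309.17, north 2428 cos 288° = 750.29
Leg 2 (317°, 1548 m): east 1548 sin 317° = -1055.73, north 1548 cos 317° = 1132.14
Net: -3364.90 east, 1882.43 north. Distance = √((-3364.90)² + (1882.43)²) = 3855.656 m.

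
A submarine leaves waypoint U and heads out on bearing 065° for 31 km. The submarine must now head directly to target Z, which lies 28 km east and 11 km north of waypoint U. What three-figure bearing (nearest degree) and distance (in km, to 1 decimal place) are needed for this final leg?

183°, 2.1 km

Leg 1 (065°, 31 km): east 31 sin 65° = 28.10, north 31 cos 65° = 13.10
Current position: (28.10, 13.10). Target: (28, 11). Remaining: Δeast = -0.10, Δnorth = -2.10.
Bearing = atan2(-0.10, -2.10) mod 360° = 182.60°; distance = √((-0.10)² + (-2.10)²) = 2.103 km.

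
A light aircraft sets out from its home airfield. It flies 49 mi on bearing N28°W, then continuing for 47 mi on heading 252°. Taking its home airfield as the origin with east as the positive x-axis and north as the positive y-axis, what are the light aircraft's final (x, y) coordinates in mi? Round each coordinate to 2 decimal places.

(-67.70, 28.74)

Leg 1 (N28°W, 49 mi): east 49 sin 332° = -23.00, north 49 cos 332° = 43.26
Leg 2 (252°, 47 mi): east 47 sin 252° = -44.70, north 47 cos 252° = -14.52
Summing: -67.70 mi east, 28.74 mi north → (-67.70, 28.74).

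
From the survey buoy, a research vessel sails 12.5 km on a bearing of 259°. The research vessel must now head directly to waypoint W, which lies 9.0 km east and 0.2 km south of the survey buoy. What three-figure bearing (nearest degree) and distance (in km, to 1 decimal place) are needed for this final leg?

084°, 21.4 km

Leg 1 (259°, 12.5 km): east 12.5 sin 259° = -12.27, north 12.5 cos 259° = -2.39
Current position: (-12.27, -2.39). Target: (9.0, -0.2). Remaining: Δeast = 21.27, Δnorth = 2.19.
Bearing = atan2(21.27, 2.19) mod 360° = 84.13°; distance = √((21.27)² + (2.19)²) = 21.382 km.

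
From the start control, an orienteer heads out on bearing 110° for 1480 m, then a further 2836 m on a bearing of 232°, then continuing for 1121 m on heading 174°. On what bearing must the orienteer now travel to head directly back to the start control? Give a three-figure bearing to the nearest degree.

Leg 1 (110°, 1480 m): east 1480 sin 110° = 1390.75, north 1480 cos 110° = -506.19
Leg 2 (232°, 2836 m): east 2836 sin 232° = -2234.80, north 2836 cos 232° = -1746.02
Leg 3 (174°, 1121 m): east 1121 sin 174° = 117.18, north 1121 cos 174° = -1114.86
Net displacement: -726.88 east, -3367.06 north. Direction back to start is (726.88, 3367.06): bearing = atan2(726.88, 3367.06) mod 360° = 12.18° ≈ 012°.

012°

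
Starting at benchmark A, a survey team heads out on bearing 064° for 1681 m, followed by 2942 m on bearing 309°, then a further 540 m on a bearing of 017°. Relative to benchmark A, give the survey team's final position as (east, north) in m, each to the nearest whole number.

(-618, 3105)

Leg 1 (064°, 1681 m): east 1681 sin 64° = 1510.87, north 1681 cos 64° = 736.90
Leg 2 (309°, 2942 m): east 2942 sin 309° = -2286.36, north 2942 cos 309° = 1851.46
Leg 3 (017°, 540 m): east 540 sin 17° = 157.88, north 540 cos 17° = 516.40
Summing: -617.61 m east, 3104.77 m north → (-618, 3105).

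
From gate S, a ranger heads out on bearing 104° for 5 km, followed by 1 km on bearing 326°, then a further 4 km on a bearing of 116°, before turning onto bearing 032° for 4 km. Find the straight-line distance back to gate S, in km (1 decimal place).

10.1 km

Leg 1 (104°, 5 km): east 5 sin 104° = 4.85, north 5 cos 104° = -1.21
Leg 2 (326°, 1 km): east 1 sin 326° = -0.56, north 1 cos 326° = 0.83
Leg 3 (116°, 4 km): east 4 sin 116° = 3.60, north 4 cos 116° = -1.75
Leg 4 (032°, 4 km): east 4 sin 32° = 2.12, north 4 cos 32° = 3.39
Net: 10.01 east, 1.26 north. Distance = √((10.01)² + (1.26)²) = 10.086 km.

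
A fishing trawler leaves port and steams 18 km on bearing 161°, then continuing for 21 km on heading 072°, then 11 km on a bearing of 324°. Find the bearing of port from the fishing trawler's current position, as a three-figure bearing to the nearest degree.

275°

Leg 1 (161°, 18 km): east 18 sin 161° = 5.86, north 18 cos 161° = -17.02
Leg 2 (072°, 21 km): east 21 sin 72° = 19.97, north 21 cos 72° = 6.49
Leg 3 (324°, 11 km): east 11 sin 324° = -6.47, north 11 cos 324° = 8.90
Net displacement: 19.37 east, -1.63 north. Direction back to start is (-19.37, 1.63): bearing = atan2(-19.37, 1.63) mod 360° = 274.81° ≈ 275°.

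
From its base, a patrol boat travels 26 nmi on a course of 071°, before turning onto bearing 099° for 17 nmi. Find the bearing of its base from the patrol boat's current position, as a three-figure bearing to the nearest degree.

Leg 1 (071°, 26 nmi): east 26 sin 71° = 24.58, north 26 cos 71° = 8.46
Leg 2 (099°, 17 nmi): east 17 sin 99° = 16.79, north 17 cos 99° = -2.66
Net displacement: 41.37 east, 5.81 north. Direction back to start is (-41.37, -5.81): bearing = atan2(-41.37, -5.81) mod 360° = 262.01° ≈ 262°.

262°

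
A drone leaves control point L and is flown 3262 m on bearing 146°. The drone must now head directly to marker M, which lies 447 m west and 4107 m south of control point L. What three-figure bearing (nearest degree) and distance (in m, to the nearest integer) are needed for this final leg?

Leg 1 (146°, 3262 m): east 3262 sin 146° = 1824.09, north 3262 cos 146° = -2704.32
Current position: (1824.09, -2704.32). Target: (-447, -4107). Remaining: Δeast = -2271.09, Δnorth = -1402.68.
Bearing = atan2(-2271.09, -1402.68) mod 360° = 238.30°; distance = √((-2271.09)² + (-1402.68)²) = 2669.335 m.

238°, 2669 m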